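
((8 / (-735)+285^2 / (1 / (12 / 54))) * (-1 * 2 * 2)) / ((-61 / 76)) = 4033089568 / 44835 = 89954.04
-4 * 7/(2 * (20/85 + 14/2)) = -238/123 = -1.93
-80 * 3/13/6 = -40/13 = -3.08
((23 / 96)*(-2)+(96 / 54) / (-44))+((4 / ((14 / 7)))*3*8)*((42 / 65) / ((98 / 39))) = 11.82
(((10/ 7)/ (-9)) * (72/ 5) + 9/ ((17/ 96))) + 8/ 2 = 6252/ 119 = 52.54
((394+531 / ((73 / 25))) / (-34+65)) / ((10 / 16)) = 336296 / 11315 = 29.72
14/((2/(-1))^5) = -7/16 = -0.44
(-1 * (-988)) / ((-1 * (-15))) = 988 / 15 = 65.87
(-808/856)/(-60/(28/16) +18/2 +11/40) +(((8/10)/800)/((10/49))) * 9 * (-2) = -189050561/3746605000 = -0.05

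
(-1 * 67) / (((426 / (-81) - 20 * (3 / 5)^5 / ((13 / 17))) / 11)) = 161679375 / 1599898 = 101.06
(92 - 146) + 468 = 414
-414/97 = -4.27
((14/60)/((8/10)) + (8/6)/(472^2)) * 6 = 48735/27848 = 1.75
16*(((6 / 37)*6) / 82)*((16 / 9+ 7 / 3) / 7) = 32 / 287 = 0.11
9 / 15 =3 / 5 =0.60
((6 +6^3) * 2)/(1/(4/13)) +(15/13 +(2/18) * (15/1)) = 5438/39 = 139.44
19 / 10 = 1.90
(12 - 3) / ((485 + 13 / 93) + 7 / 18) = 5022 / 270925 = 0.02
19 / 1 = 19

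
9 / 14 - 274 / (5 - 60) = 4331 / 770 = 5.62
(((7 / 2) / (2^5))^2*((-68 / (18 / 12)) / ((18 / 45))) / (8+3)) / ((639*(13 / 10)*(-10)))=4165 / 280710144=0.00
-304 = -304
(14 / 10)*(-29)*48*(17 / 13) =-2548.43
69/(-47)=-1.47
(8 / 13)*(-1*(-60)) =480 / 13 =36.92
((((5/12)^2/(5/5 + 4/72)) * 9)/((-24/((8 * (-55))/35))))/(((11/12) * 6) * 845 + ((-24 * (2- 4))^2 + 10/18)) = 7425/66572884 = 0.00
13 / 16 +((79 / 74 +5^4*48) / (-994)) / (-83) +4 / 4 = 53142639 / 24420592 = 2.18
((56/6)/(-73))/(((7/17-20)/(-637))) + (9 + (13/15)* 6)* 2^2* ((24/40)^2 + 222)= 115096037312/9115875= 12625.89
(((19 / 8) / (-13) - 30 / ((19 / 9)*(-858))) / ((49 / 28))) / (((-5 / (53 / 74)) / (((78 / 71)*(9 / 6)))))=1722447 / 76866020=0.02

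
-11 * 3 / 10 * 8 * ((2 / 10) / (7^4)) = -132 / 60025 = -0.00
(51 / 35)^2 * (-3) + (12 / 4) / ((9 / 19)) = -0.04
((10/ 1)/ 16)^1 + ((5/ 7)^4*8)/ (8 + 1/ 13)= 356105/ 403368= 0.88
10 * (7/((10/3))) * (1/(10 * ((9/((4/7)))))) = 2/15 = 0.13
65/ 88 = 0.74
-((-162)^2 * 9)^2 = -55788550416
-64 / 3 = -21.33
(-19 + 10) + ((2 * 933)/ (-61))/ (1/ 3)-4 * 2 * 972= -7876.77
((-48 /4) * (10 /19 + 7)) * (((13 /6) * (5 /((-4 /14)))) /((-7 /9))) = -83655 /19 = -4402.89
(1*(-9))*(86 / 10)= -387 / 5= -77.40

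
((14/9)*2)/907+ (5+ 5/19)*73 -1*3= 59125141/155097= 381.21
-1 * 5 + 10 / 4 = -5 / 2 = -2.50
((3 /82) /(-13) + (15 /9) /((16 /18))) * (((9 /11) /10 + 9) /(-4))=-7975017 /1876160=-4.25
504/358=252/179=1.41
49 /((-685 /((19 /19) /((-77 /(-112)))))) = -784 /7535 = -0.10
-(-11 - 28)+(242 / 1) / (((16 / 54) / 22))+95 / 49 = 1764925 / 98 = 18009.44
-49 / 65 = -0.75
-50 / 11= -4.55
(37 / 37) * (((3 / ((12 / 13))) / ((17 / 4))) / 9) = 0.08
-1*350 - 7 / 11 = -350.64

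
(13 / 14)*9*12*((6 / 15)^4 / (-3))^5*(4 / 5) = -109051904 / 30040740966796875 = -0.00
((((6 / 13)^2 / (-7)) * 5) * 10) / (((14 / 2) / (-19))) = 34200 / 8281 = 4.13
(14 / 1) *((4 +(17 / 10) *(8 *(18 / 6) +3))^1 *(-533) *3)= -5585307 / 5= -1117061.40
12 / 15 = 4 / 5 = 0.80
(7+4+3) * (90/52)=315/13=24.23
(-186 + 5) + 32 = -149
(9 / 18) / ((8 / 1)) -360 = -5759 / 16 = -359.94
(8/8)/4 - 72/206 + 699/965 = 248423/397580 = 0.62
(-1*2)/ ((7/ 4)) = -8/ 7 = -1.14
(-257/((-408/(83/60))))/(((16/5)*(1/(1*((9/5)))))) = 21331/43520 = 0.49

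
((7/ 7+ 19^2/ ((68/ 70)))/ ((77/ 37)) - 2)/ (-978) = -463517/ 2560404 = -0.18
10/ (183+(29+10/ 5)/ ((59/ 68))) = 118/ 2581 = 0.05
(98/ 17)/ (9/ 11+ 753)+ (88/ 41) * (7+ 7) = 86855923/ 2889762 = 30.06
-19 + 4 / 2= -17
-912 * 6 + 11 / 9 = -49237 / 9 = -5470.78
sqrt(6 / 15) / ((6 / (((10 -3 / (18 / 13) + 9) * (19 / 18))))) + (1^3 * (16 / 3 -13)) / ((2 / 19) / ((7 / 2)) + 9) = -3059 / 3603 + 1919 * sqrt(10) / 3240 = 1.02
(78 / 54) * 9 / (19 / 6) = 78 / 19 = 4.11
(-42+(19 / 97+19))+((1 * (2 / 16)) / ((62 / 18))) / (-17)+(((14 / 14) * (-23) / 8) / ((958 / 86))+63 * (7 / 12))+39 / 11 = 9282259515 / 538692022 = 17.23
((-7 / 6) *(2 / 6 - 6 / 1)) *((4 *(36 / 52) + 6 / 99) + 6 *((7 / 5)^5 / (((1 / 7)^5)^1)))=43262157538222 / 12065625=3585571.20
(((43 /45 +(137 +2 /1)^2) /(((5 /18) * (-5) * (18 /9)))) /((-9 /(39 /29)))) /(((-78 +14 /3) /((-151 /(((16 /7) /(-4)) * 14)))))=-106675309 /398750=-267.52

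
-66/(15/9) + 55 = 77/5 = 15.40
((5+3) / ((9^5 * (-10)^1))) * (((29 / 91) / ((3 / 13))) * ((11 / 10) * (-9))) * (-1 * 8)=-5104 / 3444525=-0.00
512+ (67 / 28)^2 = 405897 / 784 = 517.73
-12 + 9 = -3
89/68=1.31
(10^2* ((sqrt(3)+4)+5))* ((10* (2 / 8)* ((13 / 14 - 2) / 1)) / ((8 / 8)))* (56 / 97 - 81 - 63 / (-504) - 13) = 135748125* sqrt(3) / 5432+1221733125 / 5432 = 268198.78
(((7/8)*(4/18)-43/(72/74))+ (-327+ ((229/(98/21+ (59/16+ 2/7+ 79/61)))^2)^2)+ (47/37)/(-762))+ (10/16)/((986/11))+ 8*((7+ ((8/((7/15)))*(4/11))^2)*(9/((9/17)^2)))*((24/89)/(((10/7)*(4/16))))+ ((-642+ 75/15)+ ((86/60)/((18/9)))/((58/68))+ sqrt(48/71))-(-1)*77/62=4*sqrt(213)/71+ 648169453892017123009827077944672632192179/2233778818712336069695795348598148240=290168.07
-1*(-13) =13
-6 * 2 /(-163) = 12 /163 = 0.07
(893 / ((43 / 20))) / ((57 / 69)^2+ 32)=12.71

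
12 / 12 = 1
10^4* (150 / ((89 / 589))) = 883500000 / 89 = 9926966.29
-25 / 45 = -5 / 9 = -0.56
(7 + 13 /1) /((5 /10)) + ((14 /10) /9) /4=7207 /180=40.04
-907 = -907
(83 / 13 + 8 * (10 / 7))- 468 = -40967 / 91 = -450.19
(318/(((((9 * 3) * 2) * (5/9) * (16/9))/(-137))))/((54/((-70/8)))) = 132.36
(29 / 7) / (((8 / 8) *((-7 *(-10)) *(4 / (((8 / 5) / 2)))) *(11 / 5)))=29 / 5390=0.01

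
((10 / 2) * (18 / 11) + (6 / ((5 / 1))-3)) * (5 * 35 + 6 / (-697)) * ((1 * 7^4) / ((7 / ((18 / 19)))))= 264315848706 / 728365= 362889.28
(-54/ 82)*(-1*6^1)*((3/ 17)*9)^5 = 2324522934/ 58214137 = 39.93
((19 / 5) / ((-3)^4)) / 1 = 19 / 405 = 0.05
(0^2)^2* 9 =0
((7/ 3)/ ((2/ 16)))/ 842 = 28/ 1263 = 0.02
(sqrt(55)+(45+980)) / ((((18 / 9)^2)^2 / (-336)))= -21525-21*sqrt(55)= -21680.74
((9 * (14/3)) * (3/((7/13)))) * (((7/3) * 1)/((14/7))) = 273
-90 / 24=-15 / 4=-3.75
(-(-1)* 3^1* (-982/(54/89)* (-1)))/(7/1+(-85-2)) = -43699/720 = -60.69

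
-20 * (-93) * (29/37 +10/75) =63116/37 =1705.84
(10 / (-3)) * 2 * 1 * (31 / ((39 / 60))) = -12400 / 39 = -317.95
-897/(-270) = 299/90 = 3.32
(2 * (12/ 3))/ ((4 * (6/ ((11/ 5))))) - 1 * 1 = -4/ 15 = -0.27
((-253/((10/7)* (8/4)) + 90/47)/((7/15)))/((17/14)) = -244311/1598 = -152.89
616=616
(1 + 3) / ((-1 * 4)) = -1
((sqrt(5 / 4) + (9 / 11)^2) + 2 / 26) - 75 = -73.14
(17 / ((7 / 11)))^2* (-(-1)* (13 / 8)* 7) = 454597 / 56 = 8117.80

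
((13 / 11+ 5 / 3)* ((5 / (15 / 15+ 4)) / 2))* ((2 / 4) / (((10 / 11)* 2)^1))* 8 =3.13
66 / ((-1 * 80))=-33 / 40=-0.82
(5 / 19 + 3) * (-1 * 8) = -496 / 19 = -26.11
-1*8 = -8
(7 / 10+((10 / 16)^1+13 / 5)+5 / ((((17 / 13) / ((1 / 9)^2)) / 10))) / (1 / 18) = 79.15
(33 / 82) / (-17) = -33 / 1394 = -0.02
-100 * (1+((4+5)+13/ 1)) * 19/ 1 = -43700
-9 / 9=-1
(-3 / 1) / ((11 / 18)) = -54 / 11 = -4.91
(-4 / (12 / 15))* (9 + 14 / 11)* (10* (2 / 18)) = -57.07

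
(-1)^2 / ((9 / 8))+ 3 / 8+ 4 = 5.26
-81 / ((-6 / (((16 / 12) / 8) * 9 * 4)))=81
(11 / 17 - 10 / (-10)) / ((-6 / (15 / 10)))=-7 / 17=-0.41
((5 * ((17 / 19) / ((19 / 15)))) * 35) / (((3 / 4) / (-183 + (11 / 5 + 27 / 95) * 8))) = -184414300 / 6859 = -26886.47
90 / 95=18 / 19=0.95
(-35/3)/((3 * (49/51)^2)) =-1445/343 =-4.21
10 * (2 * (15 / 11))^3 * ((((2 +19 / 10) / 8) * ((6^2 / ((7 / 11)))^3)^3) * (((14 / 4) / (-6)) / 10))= -34233510454656715.82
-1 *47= -47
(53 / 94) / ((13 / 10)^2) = 2650 / 7943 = 0.33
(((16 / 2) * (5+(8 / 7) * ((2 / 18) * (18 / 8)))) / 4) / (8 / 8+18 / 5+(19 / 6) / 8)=17760 / 8393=2.12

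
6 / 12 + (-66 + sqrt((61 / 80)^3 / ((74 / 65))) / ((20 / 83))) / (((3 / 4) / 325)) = -57199 / 2 + 65819 * sqrt(58682) / 14208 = -27477.30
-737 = -737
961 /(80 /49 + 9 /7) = 47089 /143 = 329.29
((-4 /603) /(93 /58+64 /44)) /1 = -2552 /1176453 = -0.00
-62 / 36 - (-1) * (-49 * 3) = -2677 / 18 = -148.72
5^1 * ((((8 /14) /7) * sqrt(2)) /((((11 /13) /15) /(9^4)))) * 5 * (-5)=-639697500 * sqrt(2) /539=-1678420.93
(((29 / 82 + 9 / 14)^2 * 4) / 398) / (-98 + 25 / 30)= -89232 / 868745843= -0.00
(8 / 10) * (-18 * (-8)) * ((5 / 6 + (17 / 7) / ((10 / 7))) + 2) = 13056 / 25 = 522.24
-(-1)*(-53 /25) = -53 /25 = -2.12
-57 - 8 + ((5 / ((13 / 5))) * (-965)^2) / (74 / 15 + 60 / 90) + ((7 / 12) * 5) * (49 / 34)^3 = 13722910189145 / 42919968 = 319732.54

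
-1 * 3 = -3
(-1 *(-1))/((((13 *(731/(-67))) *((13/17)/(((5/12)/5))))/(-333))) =7437/29068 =0.26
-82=-82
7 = 7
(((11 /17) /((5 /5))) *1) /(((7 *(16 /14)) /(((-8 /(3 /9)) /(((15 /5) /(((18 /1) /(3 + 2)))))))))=-198 /85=-2.33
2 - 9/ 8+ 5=47/ 8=5.88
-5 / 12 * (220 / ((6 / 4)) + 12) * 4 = -2380 / 9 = -264.44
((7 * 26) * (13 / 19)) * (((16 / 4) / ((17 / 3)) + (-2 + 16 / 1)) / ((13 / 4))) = 182000 / 323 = 563.47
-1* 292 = -292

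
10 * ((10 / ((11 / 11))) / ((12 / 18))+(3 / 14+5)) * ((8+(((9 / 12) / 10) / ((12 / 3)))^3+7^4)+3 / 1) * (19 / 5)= 53122351249179 / 28672000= 1852760.58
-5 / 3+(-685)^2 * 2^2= 5630695 / 3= 1876898.33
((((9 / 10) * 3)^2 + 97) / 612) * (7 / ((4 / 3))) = 0.89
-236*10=-2360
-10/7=-1.43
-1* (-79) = 79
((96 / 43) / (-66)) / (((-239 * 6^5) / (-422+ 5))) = -139 / 18313614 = -0.00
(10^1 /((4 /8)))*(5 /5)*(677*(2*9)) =243720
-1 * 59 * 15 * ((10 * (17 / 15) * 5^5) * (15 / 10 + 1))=-78359375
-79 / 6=-13.17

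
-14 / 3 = -4.67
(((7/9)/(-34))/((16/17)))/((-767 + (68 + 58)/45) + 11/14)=245/7695216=0.00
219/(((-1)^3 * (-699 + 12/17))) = 1241/3957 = 0.31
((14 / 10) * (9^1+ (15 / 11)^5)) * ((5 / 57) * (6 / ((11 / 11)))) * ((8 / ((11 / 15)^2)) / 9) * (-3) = -18554205600 / 370256249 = -50.11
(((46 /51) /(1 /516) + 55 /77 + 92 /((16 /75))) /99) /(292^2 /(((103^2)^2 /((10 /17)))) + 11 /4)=48076221370031 /14587944737751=3.30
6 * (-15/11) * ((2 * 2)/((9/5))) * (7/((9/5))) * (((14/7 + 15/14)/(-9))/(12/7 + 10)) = 75250/36531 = 2.06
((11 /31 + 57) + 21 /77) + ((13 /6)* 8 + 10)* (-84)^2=65786275 /341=192921.63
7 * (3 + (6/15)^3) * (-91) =-243971/125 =-1951.77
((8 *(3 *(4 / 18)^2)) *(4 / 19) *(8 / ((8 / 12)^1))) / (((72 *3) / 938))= 60032 / 4617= 13.00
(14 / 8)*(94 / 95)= 329 / 190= 1.73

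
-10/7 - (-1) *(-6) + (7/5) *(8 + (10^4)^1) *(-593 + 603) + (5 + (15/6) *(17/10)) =3923187/28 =140113.82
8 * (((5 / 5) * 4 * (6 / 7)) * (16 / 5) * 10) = 6144 / 7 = 877.71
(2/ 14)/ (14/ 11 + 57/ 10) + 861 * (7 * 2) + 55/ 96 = 6213226751/ 515424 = 12054.59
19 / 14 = 1.36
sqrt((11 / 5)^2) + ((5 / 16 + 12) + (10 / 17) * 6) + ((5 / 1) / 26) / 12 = 957793 / 53040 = 18.06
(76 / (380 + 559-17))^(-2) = 212521 / 1444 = 147.18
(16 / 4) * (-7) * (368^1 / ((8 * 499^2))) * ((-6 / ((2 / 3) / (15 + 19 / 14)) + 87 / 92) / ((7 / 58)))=10926852 / 1743007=6.27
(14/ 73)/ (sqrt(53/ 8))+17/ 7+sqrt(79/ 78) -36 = -235/ 7+28 * sqrt(106)/ 3869+sqrt(6162)/ 78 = -32.49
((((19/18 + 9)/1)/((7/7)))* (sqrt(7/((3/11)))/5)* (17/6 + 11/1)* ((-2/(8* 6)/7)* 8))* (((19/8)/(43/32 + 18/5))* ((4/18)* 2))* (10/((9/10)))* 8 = -913398400* sqrt(231)/108984771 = -127.38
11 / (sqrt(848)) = 11 * sqrt(53) / 212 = 0.38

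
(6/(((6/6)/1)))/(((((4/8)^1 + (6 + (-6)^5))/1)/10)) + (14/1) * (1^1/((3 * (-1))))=-217906/46617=-4.67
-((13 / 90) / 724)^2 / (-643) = 169 / 2730065860800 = 0.00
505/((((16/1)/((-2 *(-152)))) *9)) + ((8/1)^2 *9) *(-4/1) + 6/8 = -44537/36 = -1237.14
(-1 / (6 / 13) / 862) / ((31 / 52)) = -169 / 40083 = -0.00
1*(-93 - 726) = -819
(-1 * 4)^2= 16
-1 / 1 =-1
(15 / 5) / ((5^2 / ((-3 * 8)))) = -72 / 25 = -2.88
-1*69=-69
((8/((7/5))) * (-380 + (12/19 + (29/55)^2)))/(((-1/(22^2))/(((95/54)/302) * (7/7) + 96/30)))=6509150096072/1936575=3361166.03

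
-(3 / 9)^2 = -1 / 9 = -0.11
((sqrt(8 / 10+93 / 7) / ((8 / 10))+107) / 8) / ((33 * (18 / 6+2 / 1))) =0.08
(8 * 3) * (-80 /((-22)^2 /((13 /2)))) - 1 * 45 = -8565 /121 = -70.79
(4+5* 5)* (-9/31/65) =-0.13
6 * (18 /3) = 36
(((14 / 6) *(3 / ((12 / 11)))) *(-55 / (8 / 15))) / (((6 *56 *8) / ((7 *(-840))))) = 741125 / 512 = 1447.51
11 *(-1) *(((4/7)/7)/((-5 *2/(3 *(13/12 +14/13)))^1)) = 3707/6370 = 0.58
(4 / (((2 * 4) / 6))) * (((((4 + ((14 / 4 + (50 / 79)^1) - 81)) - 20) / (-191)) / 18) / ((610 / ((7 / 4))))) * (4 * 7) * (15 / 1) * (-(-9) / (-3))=-2156931 / 7363432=-0.29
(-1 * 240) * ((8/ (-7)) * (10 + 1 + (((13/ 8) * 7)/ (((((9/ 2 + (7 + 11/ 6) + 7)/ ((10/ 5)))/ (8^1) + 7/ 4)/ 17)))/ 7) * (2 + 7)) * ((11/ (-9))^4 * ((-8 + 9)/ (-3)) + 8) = 53399805824/ 147987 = 360841.19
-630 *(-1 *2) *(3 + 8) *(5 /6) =11550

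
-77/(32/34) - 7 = -1421/16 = -88.81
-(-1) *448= 448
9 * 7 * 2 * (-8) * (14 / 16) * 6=-5292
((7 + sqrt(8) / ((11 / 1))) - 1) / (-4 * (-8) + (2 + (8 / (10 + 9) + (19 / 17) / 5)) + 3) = 1615 * sqrt(2) / 334378 + 4845 / 30398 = 0.17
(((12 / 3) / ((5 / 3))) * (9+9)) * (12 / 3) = 864 / 5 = 172.80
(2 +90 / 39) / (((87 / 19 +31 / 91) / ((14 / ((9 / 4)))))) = 208544 / 38277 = 5.45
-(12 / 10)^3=-216 / 125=-1.73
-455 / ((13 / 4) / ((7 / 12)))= -245 / 3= -81.67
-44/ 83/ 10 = -22/ 415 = -0.05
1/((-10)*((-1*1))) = 1/10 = 0.10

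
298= 298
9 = 9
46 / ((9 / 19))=97.11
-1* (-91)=91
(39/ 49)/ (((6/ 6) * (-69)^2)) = 13/ 77763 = 0.00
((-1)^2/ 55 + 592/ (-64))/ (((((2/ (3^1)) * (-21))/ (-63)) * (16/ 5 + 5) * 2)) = -2.53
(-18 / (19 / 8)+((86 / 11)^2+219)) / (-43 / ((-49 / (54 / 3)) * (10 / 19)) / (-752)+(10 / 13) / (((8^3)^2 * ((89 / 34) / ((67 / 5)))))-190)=-547084553994567680 / 381470522901187269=-1.43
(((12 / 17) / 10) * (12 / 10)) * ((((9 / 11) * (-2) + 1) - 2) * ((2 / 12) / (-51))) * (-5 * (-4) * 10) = 464 / 3179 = 0.15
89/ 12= 7.42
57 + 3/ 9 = 172/ 3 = 57.33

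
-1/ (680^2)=-1/ 462400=-0.00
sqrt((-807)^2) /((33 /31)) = 8339 /11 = 758.09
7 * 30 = 210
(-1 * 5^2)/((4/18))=-225/2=-112.50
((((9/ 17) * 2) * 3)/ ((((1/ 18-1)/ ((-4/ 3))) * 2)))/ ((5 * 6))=108/ 1445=0.07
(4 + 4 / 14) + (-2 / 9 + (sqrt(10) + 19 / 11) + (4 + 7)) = 19.95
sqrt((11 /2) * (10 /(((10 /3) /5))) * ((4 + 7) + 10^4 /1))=3 * sqrt(367070) /2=908.79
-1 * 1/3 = -1/3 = -0.33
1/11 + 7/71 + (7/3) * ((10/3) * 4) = 220012/7029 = 31.30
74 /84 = 37 /42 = 0.88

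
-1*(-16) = 16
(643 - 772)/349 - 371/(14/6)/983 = -182298/343067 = -0.53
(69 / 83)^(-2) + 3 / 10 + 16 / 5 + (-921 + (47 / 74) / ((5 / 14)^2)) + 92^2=66525043007 / 8807850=7552.93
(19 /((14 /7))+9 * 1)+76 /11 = 559 /22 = 25.41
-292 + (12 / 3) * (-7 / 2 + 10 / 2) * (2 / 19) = -5536 / 19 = -291.37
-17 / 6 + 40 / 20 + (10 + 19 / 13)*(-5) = -4535 / 78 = -58.14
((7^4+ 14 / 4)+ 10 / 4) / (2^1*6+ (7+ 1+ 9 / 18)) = 4814 / 41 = 117.41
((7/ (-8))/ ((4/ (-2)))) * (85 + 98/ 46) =3507/ 92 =38.12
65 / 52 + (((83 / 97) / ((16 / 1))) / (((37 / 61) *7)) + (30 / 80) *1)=658261 / 401968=1.64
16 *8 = 128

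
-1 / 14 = -0.07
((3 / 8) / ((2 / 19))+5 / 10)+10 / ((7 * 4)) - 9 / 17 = 7407 / 1904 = 3.89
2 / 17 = 0.12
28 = 28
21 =21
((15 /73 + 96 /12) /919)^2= 358801 /4500665569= 0.00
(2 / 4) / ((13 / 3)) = 3 / 26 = 0.12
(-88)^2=7744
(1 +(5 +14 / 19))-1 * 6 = 14 / 19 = 0.74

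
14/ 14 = 1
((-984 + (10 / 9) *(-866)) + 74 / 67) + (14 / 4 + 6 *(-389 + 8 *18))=-4114411 / 1206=-3411.62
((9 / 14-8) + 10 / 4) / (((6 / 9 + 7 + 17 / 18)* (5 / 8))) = -4896 / 5425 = -0.90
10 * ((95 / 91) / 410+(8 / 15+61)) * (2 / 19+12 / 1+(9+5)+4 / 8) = 2321158607 / 141778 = 16371.78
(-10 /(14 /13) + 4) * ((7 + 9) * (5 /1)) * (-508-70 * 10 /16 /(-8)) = 2974985 /14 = 212498.93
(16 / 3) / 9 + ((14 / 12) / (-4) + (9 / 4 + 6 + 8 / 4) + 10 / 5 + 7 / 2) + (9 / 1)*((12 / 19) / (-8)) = 62957 / 4104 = 15.34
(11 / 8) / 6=11 / 48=0.23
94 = 94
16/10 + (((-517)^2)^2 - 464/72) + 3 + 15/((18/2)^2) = 9644860285111/135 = 71443409519.34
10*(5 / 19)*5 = 250 / 19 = 13.16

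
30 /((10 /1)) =3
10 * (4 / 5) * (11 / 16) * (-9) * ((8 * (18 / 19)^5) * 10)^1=-7482689280 / 2476099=-3021.97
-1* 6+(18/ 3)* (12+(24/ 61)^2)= 249042/ 3721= 66.93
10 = 10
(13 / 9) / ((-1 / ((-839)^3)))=7677666347 / 9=853074038.56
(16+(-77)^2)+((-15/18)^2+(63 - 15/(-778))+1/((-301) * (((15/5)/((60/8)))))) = 6008.71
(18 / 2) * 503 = 4527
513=513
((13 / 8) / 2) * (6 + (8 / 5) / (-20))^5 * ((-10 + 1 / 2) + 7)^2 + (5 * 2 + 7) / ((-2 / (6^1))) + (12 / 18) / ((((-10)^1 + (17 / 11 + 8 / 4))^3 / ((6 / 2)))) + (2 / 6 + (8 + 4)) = 15470813194429298 / 419426953125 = 36885.60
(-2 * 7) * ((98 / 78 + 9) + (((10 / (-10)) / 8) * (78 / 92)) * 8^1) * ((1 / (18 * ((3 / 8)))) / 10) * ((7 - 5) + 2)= -945224 / 121095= -7.81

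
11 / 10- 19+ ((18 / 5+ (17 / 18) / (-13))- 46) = -60.37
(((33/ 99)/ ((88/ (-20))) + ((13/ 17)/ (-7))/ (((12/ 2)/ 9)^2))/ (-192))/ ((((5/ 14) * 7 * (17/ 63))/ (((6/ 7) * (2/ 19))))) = 15153/ 67649120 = 0.00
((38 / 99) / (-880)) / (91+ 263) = -19 / 15420240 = -0.00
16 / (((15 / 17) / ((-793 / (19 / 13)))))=-2804048 / 285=-9838.76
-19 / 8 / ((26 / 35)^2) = -23275 / 5408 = -4.30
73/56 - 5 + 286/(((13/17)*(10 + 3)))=18253/728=25.07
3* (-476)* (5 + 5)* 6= -85680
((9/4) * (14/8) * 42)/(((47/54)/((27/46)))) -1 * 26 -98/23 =702771/8648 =81.26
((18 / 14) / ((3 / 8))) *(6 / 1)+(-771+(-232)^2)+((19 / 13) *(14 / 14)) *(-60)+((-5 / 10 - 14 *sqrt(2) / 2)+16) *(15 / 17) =163980625 / 3094 - 105 *sqrt(2) / 17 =52990.82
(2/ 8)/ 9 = 1/ 36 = 0.03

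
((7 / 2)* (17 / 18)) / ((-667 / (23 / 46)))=-119 / 48024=-0.00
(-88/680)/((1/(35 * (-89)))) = 403.12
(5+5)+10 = 20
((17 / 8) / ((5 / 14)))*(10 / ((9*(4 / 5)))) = 595 / 72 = 8.26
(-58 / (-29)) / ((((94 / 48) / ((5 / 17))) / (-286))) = -68640 / 799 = -85.91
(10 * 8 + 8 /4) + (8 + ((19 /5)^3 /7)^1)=85609 /875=97.84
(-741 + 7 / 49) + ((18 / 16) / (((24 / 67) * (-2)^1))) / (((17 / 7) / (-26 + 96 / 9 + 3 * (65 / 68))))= -732.80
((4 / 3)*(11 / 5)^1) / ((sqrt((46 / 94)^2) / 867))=5196.97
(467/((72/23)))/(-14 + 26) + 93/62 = 12037/864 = 13.93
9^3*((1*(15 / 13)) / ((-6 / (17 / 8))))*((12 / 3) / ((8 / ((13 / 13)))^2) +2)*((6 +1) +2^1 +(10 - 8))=-22493295 / 3328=-6758.80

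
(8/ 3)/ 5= 8/ 15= 0.53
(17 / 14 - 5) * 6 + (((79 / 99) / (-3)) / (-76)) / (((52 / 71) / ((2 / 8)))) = -746461921 / 32864832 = -22.71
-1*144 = -144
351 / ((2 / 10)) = 1755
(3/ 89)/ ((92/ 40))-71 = -145307/ 2047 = -70.99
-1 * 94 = -94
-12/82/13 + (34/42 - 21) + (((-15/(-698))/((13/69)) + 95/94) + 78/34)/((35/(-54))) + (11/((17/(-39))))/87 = -97993188487/3803117565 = -25.77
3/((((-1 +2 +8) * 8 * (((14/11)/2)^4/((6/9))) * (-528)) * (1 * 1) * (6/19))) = -25289/24893568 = -0.00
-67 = -67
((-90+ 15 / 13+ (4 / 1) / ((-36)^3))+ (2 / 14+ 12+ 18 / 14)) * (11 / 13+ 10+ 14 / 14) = -880551353 / 985608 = -893.41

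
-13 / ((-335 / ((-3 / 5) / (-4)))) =39 / 6700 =0.01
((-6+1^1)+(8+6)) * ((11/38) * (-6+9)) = 297/38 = 7.82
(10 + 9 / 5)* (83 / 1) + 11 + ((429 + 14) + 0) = 7167 / 5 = 1433.40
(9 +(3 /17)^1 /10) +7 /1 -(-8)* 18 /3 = 10883 /170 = 64.02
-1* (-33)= 33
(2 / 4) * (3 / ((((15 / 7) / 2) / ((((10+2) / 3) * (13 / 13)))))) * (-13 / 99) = -364 / 495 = -0.74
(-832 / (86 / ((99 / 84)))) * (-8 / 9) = 9152 / 903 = 10.14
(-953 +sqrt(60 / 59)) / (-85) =953 / 85- 2 * sqrt(885) / 5015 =11.20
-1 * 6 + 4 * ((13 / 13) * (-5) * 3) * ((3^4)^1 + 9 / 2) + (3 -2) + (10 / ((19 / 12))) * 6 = -96845 / 19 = -5097.11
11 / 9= 1.22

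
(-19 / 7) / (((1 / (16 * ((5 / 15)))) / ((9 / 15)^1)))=-304 / 35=-8.69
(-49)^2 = 2401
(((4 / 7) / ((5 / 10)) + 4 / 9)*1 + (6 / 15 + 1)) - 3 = -4 / 315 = -0.01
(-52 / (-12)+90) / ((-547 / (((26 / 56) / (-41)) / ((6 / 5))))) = 0.00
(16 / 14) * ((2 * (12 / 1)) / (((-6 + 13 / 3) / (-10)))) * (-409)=-471168 / 7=-67309.71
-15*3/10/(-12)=3/8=0.38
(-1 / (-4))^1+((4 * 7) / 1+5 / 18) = 1027 / 36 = 28.53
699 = 699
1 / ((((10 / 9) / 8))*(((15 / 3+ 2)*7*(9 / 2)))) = 8 / 245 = 0.03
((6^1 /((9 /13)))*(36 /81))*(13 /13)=104 /27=3.85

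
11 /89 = 0.12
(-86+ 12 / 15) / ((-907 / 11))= 4686 / 4535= 1.03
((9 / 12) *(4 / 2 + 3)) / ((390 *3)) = 1 / 312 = 0.00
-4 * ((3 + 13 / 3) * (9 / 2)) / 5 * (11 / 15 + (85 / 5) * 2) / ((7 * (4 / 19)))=-108889 / 175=-622.22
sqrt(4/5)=2* sqrt(5)/5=0.89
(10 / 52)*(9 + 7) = 40 / 13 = 3.08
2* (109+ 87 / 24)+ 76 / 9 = 8413 / 36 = 233.69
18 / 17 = 1.06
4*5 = 20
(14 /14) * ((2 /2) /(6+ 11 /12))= 12 /83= 0.14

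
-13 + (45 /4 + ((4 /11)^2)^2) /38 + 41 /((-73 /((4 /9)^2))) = -168624810403 /13158979416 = -12.81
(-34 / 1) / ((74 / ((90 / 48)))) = -255 / 296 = -0.86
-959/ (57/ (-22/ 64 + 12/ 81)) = 162071/ 49248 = 3.29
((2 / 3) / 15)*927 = 206 / 5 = 41.20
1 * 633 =633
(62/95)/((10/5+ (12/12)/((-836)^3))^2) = 1113975791916720128/6827593551675001605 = 0.16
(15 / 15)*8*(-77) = -616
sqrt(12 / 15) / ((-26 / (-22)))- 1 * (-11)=22 * sqrt(5) / 65 + 11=11.76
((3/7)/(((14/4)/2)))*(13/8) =39/98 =0.40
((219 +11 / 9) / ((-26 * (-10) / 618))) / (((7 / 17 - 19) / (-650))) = 8676205 / 474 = 18304.23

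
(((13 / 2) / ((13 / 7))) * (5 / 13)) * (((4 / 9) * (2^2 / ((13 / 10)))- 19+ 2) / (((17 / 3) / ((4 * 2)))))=-256060 / 8619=-29.71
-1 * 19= -19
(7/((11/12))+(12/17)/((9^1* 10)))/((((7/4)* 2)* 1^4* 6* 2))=10721/58905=0.18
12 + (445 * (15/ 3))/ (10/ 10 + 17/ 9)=20337/ 26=782.19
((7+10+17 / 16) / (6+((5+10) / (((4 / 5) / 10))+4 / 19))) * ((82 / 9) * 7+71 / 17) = 197543 / 31176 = 6.34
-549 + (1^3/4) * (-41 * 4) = -590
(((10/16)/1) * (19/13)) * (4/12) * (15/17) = 475/1768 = 0.27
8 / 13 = 0.62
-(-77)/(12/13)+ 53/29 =29665/348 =85.24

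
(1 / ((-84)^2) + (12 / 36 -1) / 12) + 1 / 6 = 785 / 7056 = 0.11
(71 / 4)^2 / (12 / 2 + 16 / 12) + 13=19699 / 352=55.96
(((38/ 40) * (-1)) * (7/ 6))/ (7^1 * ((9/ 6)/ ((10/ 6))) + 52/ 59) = -413/ 2676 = -0.15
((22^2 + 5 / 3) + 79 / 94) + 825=369845 / 282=1311.51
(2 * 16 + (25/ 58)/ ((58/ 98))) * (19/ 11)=56.53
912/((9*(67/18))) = 1824/67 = 27.22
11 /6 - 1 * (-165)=1001 /6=166.83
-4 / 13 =-0.31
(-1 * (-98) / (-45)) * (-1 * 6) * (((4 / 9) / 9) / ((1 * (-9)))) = -784 / 10935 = -0.07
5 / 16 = 0.31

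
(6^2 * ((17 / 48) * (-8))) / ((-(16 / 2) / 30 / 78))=29835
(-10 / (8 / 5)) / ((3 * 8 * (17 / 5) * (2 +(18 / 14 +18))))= -875 / 243168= -0.00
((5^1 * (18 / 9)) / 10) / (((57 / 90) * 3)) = 10 / 19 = 0.53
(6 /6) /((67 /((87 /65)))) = 87 /4355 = 0.02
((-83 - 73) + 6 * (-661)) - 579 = -4701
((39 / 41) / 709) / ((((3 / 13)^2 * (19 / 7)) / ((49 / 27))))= 753571 / 44737191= 0.02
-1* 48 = -48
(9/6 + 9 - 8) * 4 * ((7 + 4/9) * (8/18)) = 2680/81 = 33.09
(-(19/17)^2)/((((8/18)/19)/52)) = -802503/289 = -2776.83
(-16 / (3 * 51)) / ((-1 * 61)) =16 / 9333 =0.00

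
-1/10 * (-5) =0.50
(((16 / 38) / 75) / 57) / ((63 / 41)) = 328 / 5117175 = 0.00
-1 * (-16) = 16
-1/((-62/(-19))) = -0.31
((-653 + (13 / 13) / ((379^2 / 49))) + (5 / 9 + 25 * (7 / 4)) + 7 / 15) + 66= -14019496421 / 25855380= -542.23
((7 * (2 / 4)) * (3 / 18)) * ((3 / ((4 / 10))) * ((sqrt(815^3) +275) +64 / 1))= 11865 / 8 +28525 * sqrt(815) / 8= 103275.32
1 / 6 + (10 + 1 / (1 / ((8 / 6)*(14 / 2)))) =39 / 2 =19.50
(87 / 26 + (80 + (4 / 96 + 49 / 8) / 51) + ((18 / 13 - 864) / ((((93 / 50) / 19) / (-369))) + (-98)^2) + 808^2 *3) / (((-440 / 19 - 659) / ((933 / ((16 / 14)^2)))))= -11648473169583845 / 2131099464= -5465945.33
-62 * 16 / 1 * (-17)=16864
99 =99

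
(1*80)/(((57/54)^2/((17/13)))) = 440640/4693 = 93.89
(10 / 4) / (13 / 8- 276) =-0.01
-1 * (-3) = 3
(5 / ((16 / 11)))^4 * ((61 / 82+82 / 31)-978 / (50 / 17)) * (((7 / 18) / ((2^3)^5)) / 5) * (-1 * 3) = 0.33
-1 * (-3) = 3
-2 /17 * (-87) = 174 /17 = 10.24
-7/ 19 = -0.37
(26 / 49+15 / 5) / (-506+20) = -173 / 23814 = -0.01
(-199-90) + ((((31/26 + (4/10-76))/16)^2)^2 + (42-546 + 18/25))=-6074918436177759/18717736960000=-324.55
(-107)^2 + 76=11525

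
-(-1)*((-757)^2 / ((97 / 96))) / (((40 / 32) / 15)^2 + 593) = 956.38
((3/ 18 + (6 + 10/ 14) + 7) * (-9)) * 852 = -745074/ 7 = -106439.14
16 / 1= 16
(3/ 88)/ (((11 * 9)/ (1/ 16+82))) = 1313/ 46464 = 0.03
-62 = -62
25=25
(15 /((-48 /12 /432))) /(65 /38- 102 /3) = 20520 /409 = 50.17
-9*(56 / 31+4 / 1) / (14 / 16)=-12960 / 217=-59.72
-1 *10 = -10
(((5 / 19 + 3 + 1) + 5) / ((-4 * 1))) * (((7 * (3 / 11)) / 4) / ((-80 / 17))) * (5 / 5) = 357 / 1520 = 0.23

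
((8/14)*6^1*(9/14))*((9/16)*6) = 7.44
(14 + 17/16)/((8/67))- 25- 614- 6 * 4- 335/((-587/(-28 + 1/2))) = -41516079/75136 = -552.55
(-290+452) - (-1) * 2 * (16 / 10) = 826 / 5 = 165.20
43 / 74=0.58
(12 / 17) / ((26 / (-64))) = -384 / 221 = -1.74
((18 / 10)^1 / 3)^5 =243 / 3125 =0.08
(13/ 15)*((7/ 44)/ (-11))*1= -91/ 7260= -0.01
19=19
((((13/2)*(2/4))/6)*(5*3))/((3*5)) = 13/24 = 0.54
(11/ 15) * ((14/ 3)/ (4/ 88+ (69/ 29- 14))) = -14036/ 47475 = -0.30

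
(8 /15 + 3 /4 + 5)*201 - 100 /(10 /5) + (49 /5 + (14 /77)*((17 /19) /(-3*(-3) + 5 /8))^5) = 360588588924509970351 /294899683951995892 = 1222.75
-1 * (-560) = 560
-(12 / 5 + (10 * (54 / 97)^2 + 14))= -917338 / 47045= -19.50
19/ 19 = 1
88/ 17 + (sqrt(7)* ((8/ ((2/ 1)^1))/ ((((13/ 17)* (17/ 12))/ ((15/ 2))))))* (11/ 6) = 88/ 17 + 660* sqrt(7)/ 13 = 139.50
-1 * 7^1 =-7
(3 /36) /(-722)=-1 /8664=-0.00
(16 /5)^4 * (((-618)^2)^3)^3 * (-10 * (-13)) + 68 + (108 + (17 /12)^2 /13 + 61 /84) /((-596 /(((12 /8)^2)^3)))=16361888880869990312543493066203037045271240083150336221008718921 /6942208000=2356871024444959055180066000000000000000000000000000000.00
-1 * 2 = -2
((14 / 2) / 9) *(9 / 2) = 7 / 2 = 3.50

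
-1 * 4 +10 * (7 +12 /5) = 90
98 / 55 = 1.78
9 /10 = 0.90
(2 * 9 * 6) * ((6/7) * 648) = 419904/7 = 59986.29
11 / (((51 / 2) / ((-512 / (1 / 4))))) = -45056 / 51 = -883.45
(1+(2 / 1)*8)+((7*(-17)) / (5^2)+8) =506 / 25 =20.24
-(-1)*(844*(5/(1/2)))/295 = 1688/59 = 28.61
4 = 4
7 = 7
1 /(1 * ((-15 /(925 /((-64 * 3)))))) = 185 /576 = 0.32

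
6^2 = 36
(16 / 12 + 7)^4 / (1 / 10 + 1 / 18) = 31001.98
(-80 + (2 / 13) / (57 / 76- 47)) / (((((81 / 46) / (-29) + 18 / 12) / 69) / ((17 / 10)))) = -6272428647 / 962000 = -6520.20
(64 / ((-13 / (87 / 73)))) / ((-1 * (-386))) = -2784 / 183157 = -0.02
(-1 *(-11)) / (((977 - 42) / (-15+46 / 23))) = -13 / 85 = -0.15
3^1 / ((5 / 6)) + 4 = 38 / 5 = 7.60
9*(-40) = -360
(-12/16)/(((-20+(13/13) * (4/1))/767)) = 2301/64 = 35.95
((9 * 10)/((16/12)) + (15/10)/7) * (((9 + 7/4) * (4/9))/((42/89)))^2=1157028391/166698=6940.87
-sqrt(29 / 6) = -sqrt(174) / 6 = -2.20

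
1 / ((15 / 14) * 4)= 7 / 30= 0.23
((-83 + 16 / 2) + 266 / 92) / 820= -3317 / 37720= -0.09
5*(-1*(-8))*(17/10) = 68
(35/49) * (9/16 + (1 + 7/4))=265/112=2.37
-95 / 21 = -4.52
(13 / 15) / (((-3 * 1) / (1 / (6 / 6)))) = -13 / 45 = -0.29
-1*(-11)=11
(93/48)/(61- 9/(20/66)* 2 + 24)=155/2048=0.08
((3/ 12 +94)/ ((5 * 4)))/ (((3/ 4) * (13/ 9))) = 4.35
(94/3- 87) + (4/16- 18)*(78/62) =-29015/372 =-78.00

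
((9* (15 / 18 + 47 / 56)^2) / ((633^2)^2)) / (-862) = -0.00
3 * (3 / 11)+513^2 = 2894868 / 11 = 263169.82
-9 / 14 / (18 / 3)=-0.11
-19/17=-1.12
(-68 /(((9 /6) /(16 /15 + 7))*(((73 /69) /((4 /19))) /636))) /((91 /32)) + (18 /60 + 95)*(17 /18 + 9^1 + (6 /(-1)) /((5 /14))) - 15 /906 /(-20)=-580725673715189 /34305780600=-16927.92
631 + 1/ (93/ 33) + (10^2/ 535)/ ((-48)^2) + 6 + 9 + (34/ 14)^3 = 432964483373/ 655333056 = 660.68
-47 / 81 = -0.58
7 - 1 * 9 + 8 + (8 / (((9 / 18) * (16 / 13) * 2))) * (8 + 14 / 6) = 439 / 6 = 73.17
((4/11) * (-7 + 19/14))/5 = -158/385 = -0.41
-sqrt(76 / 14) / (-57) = sqrt(266) / 399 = 0.04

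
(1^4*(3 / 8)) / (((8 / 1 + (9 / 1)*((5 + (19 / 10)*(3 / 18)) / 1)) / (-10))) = -75 / 1117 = -0.07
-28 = -28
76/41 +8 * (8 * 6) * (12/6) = 31564/41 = 769.85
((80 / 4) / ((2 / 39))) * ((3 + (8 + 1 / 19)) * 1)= 81900 / 19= 4310.53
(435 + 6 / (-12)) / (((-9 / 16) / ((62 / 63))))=-431024 / 567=-760.18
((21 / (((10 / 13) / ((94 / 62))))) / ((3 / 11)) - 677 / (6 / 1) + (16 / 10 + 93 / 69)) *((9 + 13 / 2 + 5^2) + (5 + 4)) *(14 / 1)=103463976 / 3565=29022.15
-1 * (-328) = 328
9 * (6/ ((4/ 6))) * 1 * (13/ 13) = 81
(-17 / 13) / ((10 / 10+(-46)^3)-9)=0.00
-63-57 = -120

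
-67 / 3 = -22.33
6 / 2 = 3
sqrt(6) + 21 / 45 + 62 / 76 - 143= -80779 / 570 + sqrt(6)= -139.27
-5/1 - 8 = -13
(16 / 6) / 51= 8 / 153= 0.05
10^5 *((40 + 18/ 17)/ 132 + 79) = 4449350000/ 561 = 7931105.17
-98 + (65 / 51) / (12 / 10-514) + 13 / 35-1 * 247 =-1577286743 / 4576740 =-344.63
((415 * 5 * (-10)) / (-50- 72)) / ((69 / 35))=363125 / 4209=86.27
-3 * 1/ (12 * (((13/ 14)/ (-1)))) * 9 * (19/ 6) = 399/ 52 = 7.67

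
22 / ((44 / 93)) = 46.50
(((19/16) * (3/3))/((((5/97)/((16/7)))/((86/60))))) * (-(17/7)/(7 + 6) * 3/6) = -1347233/191100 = -7.05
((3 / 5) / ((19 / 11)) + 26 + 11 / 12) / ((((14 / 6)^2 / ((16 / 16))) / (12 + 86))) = 93243 / 190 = 490.75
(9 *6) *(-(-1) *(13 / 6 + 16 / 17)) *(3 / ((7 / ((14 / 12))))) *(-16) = -22824 / 17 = -1342.59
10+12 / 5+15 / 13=881 / 65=13.55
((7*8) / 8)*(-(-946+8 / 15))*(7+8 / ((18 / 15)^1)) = 4070234 / 45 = 90449.64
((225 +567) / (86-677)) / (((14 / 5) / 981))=-647460 / 1379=-469.51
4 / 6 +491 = 1475 / 3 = 491.67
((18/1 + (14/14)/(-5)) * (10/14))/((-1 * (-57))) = 89/399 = 0.22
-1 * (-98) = 98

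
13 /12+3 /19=283 /228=1.24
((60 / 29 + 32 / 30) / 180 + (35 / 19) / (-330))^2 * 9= 9382440769 / 7438983502500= 0.00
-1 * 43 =-43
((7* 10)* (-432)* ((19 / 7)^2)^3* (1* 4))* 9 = -7316575413120 / 16807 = -435329054.15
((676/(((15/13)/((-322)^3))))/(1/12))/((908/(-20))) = 1173593389696/227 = 5170014932.58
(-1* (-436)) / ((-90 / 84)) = -6104 / 15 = -406.93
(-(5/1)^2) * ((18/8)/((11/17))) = -86.93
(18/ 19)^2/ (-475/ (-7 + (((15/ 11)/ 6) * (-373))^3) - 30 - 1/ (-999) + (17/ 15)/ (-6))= -6998915372586120/ 235404329157640939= -0.03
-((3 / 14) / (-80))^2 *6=-27 / 627200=-0.00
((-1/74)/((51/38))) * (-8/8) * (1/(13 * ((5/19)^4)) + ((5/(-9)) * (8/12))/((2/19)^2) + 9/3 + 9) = -44902529/827921250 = -0.05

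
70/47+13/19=1941/893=2.17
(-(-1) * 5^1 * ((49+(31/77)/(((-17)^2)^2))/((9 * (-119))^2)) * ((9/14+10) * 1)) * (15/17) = 195639957650/97537092233427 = 0.00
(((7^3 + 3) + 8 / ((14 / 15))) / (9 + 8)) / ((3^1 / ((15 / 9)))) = 730 / 63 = 11.59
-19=-19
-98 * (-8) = 784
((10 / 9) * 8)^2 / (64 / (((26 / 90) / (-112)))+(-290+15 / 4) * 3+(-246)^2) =332800 / 146766897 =0.00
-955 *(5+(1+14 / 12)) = -41065 / 6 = -6844.17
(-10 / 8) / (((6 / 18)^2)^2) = -405 / 4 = -101.25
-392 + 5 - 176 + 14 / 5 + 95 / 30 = -16711 / 30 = -557.03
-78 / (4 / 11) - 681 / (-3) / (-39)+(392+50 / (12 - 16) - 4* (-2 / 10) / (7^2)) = 1521116 / 9555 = 159.20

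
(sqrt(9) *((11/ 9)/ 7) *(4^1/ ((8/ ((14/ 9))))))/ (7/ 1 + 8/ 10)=55/ 1053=0.05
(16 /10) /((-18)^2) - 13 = -5263 /405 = -13.00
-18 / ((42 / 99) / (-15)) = 4455 / 7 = 636.43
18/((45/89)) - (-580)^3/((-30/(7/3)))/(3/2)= -10116882.92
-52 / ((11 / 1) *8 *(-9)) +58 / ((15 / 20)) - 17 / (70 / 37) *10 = -17267 / 1386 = -12.46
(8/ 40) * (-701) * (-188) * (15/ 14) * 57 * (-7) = -11267874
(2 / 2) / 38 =1 / 38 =0.03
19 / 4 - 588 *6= -14093 / 4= -3523.25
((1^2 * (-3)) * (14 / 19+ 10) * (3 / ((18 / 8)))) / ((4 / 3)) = -612 / 19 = -32.21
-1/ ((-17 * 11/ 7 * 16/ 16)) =0.04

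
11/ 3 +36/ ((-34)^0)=119/ 3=39.67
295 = 295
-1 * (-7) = 7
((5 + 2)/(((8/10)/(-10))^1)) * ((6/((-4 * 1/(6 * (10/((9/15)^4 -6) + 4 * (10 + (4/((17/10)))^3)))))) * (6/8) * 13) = 16682923837125/24034396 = 694127.03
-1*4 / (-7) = 4 / 7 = 0.57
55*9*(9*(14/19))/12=273.55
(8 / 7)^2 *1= 64 / 49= 1.31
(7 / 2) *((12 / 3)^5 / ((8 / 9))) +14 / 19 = 76622 / 19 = 4032.74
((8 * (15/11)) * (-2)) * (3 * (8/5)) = -104.73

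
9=9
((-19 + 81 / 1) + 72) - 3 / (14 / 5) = 1861 / 14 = 132.93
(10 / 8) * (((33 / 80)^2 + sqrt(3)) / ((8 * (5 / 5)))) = 1089 / 40960 + 5 * sqrt(3) / 32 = 0.30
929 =929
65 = 65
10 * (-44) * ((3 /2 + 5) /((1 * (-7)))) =2860 /7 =408.57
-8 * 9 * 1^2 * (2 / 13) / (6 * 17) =-24 / 221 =-0.11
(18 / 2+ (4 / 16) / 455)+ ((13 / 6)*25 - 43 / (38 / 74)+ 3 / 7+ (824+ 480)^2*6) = 1058404845607 / 103740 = 10202475.86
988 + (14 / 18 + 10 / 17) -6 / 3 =151067 / 153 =987.37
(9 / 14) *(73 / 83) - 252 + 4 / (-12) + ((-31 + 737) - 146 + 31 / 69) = 24749453 / 80178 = 308.68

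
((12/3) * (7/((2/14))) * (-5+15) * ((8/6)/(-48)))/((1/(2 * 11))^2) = -237160/9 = -26351.11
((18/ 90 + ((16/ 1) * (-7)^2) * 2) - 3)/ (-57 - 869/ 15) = -11739/ 862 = -13.62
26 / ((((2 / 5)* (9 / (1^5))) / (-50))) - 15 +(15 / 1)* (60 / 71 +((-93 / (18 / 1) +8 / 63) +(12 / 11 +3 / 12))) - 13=-85006381 / 196812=-431.92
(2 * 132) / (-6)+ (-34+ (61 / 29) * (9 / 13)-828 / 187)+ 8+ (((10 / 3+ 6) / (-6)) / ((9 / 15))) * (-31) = 14083409 / 1903473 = 7.40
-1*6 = -6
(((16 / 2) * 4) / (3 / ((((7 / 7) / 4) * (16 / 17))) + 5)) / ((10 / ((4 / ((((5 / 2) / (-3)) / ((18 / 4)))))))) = -6912 / 1775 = -3.89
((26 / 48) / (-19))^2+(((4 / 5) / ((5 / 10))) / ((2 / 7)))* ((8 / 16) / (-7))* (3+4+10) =-7068979 / 1039680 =-6.80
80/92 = 20/23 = 0.87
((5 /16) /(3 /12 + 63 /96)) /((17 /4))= 40 /493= 0.08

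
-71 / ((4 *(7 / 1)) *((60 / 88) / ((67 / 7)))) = -52327 / 1470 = -35.60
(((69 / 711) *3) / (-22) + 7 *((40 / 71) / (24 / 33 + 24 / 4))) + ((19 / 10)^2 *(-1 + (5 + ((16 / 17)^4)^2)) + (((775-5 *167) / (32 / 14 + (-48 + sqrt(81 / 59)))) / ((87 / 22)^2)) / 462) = 3080 *sqrt(59) / 5077647671 + 125432128431612293466460347467 / 7277400769468853585766167370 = 17.24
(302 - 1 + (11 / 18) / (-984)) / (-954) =-5331301 / 16897248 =-0.32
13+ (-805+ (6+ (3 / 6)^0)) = -785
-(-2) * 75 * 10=1500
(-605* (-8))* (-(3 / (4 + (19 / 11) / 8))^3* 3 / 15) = -348.79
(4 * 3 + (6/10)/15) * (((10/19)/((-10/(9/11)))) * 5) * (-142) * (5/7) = 54954/209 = 262.94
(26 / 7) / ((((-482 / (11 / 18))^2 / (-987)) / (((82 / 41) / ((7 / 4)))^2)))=-591448 / 76841163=-0.01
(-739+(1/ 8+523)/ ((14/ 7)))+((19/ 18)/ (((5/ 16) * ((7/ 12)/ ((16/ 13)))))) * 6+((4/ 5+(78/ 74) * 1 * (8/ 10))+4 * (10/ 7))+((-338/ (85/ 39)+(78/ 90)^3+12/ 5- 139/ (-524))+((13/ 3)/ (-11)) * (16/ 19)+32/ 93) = -1519142868092675503/ 2623403376594000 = -579.07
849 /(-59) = -849 /59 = -14.39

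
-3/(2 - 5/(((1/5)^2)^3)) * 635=635/26041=0.02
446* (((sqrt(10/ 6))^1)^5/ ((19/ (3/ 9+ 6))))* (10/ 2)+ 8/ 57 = 8/ 57+ 55750* sqrt(15)/ 81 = 2665.80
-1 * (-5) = 5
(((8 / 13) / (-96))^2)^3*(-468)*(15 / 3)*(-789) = 1315 / 10265508864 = 0.00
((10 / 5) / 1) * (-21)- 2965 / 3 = -3091 / 3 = -1030.33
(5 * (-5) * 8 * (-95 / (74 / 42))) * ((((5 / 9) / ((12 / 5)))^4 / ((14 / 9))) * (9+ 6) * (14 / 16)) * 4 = 32470703125 / 31072896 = 1044.98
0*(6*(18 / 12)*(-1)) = 0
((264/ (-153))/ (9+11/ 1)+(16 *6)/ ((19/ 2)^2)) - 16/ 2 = -646462/ 92055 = -7.02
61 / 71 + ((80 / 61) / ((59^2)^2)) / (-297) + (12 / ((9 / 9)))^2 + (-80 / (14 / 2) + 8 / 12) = 14630884834432421 / 109106523930789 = 134.10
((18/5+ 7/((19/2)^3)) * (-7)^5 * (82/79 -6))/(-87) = -815254863248/235709535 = -3458.73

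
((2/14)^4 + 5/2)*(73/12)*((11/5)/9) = 9641621/2593080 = 3.72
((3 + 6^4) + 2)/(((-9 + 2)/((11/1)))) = -14311/7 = -2044.43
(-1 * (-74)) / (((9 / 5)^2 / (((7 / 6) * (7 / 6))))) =45325 / 1458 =31.09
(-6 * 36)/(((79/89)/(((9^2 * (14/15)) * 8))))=-58133376/395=-147173.10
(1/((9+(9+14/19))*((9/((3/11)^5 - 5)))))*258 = -328847402/43000617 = -7.65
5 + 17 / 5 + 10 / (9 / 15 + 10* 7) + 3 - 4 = 13311 / 1765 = 7.54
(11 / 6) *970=5335 / 3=1778.33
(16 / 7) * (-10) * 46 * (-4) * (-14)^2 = 824320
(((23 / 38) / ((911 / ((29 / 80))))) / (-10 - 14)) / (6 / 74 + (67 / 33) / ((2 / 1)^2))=-11803 / 692360000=-0.00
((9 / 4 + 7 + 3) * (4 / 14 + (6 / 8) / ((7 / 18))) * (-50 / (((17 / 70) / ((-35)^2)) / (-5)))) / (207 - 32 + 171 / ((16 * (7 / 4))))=16281781250 / 86207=188868.44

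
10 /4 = 5 /2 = 2.50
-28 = -28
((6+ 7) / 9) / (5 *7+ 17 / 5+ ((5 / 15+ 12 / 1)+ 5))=65 / 2508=0.03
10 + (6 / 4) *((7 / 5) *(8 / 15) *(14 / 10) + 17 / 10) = 7059 / 500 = 14.12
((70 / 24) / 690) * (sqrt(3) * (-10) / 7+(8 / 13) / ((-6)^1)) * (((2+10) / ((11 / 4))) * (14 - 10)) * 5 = -400 * sqrt(3) / 759 - 1120 / 29601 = -0.95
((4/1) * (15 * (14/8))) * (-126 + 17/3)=-12635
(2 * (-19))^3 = -54872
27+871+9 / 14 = 12581 / 14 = 898.64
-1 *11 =-11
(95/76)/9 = 5/36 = 0.14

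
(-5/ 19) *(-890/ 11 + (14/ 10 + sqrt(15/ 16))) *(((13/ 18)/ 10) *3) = 56849/ 12540 -13 *sqrt(15)/ 912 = 4.48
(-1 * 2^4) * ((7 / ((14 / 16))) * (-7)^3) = 43904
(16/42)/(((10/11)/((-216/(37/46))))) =-145728/1295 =-112.53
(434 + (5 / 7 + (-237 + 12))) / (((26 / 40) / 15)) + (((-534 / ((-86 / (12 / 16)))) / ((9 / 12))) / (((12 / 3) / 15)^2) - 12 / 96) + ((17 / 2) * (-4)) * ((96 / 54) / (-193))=535819002415 / 108750096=4927.07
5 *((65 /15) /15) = 13 /9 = 1.44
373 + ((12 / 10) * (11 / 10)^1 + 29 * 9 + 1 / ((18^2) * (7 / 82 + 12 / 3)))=172394287 / 271350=635.32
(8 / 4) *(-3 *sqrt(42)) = -6 *sqrt(42) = -38.88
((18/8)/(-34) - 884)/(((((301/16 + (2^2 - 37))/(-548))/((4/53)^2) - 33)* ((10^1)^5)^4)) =16471921/53016903906250000000000000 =0.00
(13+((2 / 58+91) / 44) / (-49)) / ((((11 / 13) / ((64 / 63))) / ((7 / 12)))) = 3829904 / 422037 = 9.07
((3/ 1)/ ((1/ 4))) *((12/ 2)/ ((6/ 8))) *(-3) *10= -2880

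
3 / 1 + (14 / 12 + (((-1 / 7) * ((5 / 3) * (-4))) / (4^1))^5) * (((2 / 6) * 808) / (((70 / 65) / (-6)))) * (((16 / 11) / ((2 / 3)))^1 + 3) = -951245830595 / 104825259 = -9074.59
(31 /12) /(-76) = -31 /912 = -0.03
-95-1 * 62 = -157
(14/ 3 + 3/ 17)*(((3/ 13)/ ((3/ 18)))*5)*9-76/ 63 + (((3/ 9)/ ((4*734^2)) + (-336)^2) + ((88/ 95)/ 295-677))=7278053341660284077/ 64682560479600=112519.56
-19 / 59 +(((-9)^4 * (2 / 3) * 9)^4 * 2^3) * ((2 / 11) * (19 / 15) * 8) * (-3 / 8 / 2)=-21536779029495809875093 / 3245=-6636911873496397496.18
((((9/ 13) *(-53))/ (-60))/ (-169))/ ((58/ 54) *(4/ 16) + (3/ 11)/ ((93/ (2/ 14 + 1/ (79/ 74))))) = -809543889/ 60781026605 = -0.01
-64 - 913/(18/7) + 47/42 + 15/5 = -26141/63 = -414.94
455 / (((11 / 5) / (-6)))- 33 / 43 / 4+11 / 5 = -11720003 / 9460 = -1238.90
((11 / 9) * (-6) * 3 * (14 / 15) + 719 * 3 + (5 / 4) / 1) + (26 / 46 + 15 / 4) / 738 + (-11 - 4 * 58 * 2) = 564461039 / 339480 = 1662.72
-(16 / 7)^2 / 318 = -128 / 7791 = -0.02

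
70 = 70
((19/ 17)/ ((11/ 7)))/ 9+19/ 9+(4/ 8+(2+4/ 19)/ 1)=313417/ 63954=4.90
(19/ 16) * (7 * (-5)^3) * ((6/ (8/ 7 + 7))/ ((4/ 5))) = -30625/ 32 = -957.03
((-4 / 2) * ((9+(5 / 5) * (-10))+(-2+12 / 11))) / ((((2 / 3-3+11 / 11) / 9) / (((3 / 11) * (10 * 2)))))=-17010 / 121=-140.58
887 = 887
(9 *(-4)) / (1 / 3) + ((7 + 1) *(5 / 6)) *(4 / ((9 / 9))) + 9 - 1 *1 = -220 / 3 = -73.33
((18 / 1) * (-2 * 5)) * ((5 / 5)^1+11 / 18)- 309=-599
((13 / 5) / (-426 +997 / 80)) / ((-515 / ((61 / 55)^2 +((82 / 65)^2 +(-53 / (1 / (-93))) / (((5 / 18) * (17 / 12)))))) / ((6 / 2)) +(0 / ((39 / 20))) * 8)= 5226292434288 / 11390158476125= 0.46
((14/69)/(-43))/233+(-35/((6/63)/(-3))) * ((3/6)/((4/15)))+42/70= 114358738433/55304880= 2067.79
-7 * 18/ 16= -7.88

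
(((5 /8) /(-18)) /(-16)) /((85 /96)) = 1 /408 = 0.00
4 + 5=9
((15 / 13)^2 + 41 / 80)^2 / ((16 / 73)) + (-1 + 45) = 174050659593 / 2924646400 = 59.51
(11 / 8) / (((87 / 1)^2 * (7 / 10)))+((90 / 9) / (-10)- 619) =-131397785 / 211932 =-620.00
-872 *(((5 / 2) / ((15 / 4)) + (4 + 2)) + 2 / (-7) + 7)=-245032 / 21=-11668.19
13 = 13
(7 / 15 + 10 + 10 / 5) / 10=187 / 150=1.25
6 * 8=48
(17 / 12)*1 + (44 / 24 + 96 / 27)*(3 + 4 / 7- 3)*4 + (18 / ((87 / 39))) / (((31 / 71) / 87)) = 12667475 / 7812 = 1621.54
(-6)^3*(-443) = 95688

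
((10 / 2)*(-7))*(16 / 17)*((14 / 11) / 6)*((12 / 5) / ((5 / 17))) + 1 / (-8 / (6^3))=-4621 / 55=-84.02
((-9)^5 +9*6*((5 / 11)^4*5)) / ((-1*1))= 59037.47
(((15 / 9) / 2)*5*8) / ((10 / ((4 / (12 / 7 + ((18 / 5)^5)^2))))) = 683593750 / 18745040830401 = 0.00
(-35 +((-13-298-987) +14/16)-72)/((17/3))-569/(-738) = -12396239/50184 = -247.02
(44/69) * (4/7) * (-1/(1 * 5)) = -176/2415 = -0.07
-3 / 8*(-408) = 153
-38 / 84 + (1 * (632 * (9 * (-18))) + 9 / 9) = -4300105 / 42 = -102383.45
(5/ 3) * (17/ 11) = 2.58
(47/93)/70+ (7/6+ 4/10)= 5123/3255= 1.57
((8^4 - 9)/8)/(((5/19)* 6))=77653/240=323.55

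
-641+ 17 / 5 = -3188 / 5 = -637.60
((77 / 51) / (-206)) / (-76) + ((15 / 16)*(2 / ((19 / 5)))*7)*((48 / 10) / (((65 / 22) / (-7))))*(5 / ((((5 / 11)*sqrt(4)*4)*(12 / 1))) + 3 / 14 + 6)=-5160771077 / 20759856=-248.59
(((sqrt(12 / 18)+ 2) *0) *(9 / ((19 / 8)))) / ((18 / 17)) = 0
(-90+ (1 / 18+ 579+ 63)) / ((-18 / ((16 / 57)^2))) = -33472 / 13851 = -2.42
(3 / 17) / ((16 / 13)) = 39 / 272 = 0.14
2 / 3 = 0.67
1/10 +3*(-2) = -59/10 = -5.90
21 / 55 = 0.38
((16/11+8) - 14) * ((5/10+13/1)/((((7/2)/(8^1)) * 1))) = -140.26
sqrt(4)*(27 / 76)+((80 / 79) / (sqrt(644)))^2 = 27190427 / 38182438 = 0.71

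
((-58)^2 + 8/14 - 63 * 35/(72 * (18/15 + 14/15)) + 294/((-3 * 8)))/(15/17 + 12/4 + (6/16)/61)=6202955495/7226016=858.42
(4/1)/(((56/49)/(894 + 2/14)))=6259/2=3129.50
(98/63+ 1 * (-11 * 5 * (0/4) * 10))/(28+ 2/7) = 49/891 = 0.05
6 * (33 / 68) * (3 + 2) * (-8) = -1980 / 17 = -116.47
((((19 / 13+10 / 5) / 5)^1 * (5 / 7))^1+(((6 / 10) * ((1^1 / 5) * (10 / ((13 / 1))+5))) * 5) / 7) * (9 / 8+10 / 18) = 605 / 364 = 1.66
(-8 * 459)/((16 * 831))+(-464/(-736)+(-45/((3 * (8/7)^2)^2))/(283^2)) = 0.35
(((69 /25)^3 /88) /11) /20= 328509 /302500000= 0.00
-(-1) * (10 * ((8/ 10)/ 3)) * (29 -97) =-544/ 3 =-181.33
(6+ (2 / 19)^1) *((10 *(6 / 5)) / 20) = 3.66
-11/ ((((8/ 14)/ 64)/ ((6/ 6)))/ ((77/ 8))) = -11858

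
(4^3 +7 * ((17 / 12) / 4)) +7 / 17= 54583 / 816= 66.89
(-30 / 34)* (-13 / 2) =5.74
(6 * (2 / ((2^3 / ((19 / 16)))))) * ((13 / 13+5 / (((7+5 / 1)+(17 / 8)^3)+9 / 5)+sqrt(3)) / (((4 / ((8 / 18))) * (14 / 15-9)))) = -95 * sqrt(3) / 3872-6905835 / 231905696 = -0.07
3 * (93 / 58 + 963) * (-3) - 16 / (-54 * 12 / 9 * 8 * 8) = -72507283 / 8352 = -8681.43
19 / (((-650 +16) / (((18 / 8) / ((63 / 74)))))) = -703 / 8876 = -0.08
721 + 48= 769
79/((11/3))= 237/11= 21.55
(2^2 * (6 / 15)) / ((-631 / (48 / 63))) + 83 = 83.00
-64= -64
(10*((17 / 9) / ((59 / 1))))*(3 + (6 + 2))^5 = 27378670 / 531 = 51560.58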